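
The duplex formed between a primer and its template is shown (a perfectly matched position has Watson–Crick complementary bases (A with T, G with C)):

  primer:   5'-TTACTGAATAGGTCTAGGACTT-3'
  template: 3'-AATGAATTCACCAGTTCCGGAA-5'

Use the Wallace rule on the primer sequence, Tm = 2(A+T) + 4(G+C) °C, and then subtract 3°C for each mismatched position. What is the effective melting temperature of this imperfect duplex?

45°C

Primer base counts: A=6, T=8, G=5, C=3 → A+T=14, G+C=8
Perfect-match Tm = 2(14) + 4(8) = 28 + 32 = 60°C
Mismatches (positions where the bases are not complementary): 5 (at positions 6, 9, 10, 15, 19)
Effective Tm = 60 − 5×3 = 60 − 15 = 45°C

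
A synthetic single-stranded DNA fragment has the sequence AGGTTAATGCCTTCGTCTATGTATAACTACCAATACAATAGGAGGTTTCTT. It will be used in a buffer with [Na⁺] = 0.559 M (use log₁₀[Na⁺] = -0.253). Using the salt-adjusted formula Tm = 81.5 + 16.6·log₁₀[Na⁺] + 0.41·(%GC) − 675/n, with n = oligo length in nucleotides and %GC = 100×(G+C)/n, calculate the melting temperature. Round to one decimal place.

Length n = 51. Counting bases: T=18, C=9, G=9, A=15
G+C = 18, so %GC = 18/51 × 100 = 35.294%
Salt term: 16.6 × (-0.253) = -4.2
GC term: 0.41 × 35.294 = 14.471; length term: −675/51 = −13.235
Tm = 81.5 + (-4.2) + 14.471 − 13.235 = 78.536 → 78.5°C

78.5°C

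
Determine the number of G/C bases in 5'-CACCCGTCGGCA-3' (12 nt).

9

Scanning the sequence gives G=3, T=1, C=6, A=2.
Total G or C: 3 + 6 = 9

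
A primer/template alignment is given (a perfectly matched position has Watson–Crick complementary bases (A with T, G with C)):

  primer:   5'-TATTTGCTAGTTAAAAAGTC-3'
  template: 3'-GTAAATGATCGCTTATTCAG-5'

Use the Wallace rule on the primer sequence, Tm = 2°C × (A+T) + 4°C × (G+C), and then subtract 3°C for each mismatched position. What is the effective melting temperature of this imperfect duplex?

35°C

Primer base counts: A=7, T=8, G=3, C=2 → A+T=15, G+C=5
Perfect-match Tm = 2(15) + 4(5) = 30 + 20 = 50°C
Mismatches (positions where the bases are not complementary): 5 (at positions 1, 6, 11, 12, 15)
Effective Tm = 50 − 5×3 = 50 − 15 = 35°C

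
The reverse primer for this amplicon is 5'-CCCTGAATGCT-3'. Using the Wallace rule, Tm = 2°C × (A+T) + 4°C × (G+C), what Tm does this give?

G=2, A=2, T=3, C=4
AT pairs contribute 5, GC pairs contribute 6.
Tm = 2(5) + 4(6) = 10 + 24 = 34°C

34°C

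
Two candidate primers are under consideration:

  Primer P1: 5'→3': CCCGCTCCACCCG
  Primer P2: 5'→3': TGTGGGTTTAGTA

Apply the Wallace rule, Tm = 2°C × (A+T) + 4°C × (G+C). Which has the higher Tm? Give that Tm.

Primer P1: A+T=2, G+C=11 → Tm = 2(2)+4(11) = 48°C
Primer P2: A+T=8, G+C=5 → Tm = 2(8)+4(5) = 36°C
48°C vs 36°C → primer P1 is higher.

Primer P1, 48°C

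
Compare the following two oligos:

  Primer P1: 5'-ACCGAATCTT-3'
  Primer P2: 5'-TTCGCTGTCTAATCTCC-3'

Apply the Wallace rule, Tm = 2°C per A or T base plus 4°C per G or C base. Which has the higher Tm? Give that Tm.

Primer P2, 50°C

Primer P1: A+T=6, G+C=4 → Tm = 2(6)+4(4) = 28°C
Primer P2: A+T=9, G+C=8 → Tm = 2(9)+4(8) = 50°C
28°C vs 50°C → primer P2 is higher.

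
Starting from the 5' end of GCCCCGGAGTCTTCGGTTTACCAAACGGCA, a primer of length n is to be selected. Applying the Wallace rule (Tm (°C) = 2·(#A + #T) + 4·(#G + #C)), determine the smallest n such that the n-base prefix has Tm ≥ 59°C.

n = 18

First 17 bases: GCCCCGGAGTCTTCGGT → Tm = 58°C (< 59°C)
First 18 bases: GCCCCGGAGTCTTCGGTT → Tm = 60°C (≥ 59°C)
Each additional base adds 2°C (A/T) or 4°C (G/C), so Tm is non-decreasing in n; n = 18 is the first length to reach 59°C.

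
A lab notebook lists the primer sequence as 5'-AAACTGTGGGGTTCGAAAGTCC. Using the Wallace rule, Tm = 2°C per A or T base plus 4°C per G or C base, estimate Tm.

66°C

Base counts: C=4, A=6, T=5, G=7
A+T = 11, G+C = 11
Tm = 2(11) + 4(11) = 22 + 44 = 66°C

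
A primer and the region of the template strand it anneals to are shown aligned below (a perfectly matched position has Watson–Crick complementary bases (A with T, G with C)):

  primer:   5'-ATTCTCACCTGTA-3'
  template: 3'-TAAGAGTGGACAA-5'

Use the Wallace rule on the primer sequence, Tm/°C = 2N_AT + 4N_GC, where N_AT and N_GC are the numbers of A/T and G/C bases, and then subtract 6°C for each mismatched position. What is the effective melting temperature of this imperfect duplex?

Primer base counts: A=3, T=5, G=1, C=4 → A+T=8, G+C=5
Perfect-match Tm = 2(8) + 4(5) = 16 + 20 = 36°C
Mismatches (positions where the bases are not complementary): 1 (at position 13)
Effective Tm = 36 − 1×6 = 36 − 6 = 30°C

30°C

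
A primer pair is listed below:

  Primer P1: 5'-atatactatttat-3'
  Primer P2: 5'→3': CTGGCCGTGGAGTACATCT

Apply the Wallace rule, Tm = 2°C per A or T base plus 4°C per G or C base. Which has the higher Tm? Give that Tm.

Primer P2, 60°C

Primer P1: A+T=12, G+C=1 → Tm = 2(12)+4(1) = 28°C
Primer P2: A+T=8, G+C=11 → Tm = 2(8)+4(11) = 60°C
28°C vs 60°C → primer P2 is higher.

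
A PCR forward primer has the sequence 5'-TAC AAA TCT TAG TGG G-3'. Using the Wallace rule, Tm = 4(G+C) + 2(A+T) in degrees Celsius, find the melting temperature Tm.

G=4, A=5, C=2, T=5
AT pairs contribute 10, GC pairs contribute 6.
Tm = 4·6 + 2·10 = 24 + 20 = 44°C

44°C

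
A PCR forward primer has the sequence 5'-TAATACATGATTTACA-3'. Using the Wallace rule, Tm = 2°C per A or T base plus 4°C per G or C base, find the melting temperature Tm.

C=2, A=7, T=6, G=1
A+T = 13, G+C = 3
Tm = 2×13 + 4×3 = 38°C

38°C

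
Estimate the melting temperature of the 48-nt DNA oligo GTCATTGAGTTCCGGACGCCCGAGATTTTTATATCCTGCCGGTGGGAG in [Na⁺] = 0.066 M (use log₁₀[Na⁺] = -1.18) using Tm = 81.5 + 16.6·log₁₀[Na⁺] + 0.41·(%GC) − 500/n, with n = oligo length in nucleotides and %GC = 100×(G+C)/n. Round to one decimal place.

Length n = 48. Scanning the sequence gives T=14, G=15, A=8, C=11.
G+C = 26, so %GC = 26/48 × 100 = 54.167%
Salt term: 16.6 × (-1.18) = -19.588
GC term: 0.41 × 54.167 = 22.208; length term: −500/48 = −10.417
Tm = 81.5 + (-19.588) + 22.208 − 10.417 = 73.703 → 73.7°C

73.7°C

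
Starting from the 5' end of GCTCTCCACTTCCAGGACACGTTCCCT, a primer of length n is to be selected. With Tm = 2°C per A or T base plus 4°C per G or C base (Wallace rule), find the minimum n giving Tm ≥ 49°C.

First 15 bases: GCTCTCCACTTCCAG → Tm = 48°C (< 49°C)
First 16 bases: GCTCTCCACTTCCAGG → Tm = 52°C (≥ 49°C)
Since every base adds ≥2°C, Tm only increases with n, so the threshold is first crossed at n = 16.

n = 16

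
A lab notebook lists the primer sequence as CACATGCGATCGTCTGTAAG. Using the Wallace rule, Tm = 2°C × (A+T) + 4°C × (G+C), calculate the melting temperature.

60°C

A=5, G=5, T=5, C=5
AT pairs contribute 10, GC pairs contribute 10.
Tm = 2×10 + 4×10 = 60°C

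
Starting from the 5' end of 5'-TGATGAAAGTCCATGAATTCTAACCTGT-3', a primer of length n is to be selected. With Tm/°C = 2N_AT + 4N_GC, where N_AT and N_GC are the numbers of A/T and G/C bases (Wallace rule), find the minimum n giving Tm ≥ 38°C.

n = 14

First 13 bases: TGATGAAAGTCCA → Tm = 36°C (< 38°C)
First 14 bases: TGATGAAAGTCCAT → Tm = 38°C (≥ 38°C)
Each additional base adds 2°C (A/T) or 4°C (G/C), so Tm is non-decreasing in n; n = 14 is the first length to reach 38°C.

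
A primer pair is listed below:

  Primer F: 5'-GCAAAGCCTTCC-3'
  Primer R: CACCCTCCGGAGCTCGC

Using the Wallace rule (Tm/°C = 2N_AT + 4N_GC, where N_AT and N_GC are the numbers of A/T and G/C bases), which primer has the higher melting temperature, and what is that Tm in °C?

Primer R, 60°C

Primer F: A+T=5, G+C=7 → Tm = 2(5)+4(7) = 38°C
Primer R: A+T=4, G+C=13 → Tm = 2(4)+4(13) = 60°C
38°C vs 60°C → primer R is higher.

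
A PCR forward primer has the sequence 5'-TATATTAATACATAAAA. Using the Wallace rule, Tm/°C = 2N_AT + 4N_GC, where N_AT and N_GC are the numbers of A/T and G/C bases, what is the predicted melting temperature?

36°C

Base counts: G=0, A=10, C=1, T=6
A+T = 16, G+C = 1
Tm = 2(16) + 4(1) = 32 + 4 = 36°C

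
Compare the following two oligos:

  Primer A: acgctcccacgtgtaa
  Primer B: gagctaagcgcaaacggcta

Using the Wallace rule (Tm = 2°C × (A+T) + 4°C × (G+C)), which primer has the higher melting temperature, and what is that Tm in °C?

Primer A: A+T=7, G+C=9 → Tm = 2(7)+4(9) = 50°C
Primer B: A+T=9, G+C=11 → Tm = 2(9)+4(11) = 62°C
50°C vs 62°C → primer B is higher.

Primer B, 62°C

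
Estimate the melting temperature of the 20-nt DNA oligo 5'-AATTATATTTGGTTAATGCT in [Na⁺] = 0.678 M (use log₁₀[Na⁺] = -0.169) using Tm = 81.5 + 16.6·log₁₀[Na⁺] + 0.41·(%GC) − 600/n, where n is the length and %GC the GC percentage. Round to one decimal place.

Length n = 20. Counting bases: A=6, C=1, T=10, G=3
G+C = 4, so %GC = 4/20 × 100 = 20%
Salt term: 16.6 × (-0.169) = -2.805
GC term: 0.41 × 20 = 8.2; length term: −600/20 = −30
Tm = 81.5 + (-2.805) + 8.2 − 30 = 56.895 → 56.9°C

56.9°C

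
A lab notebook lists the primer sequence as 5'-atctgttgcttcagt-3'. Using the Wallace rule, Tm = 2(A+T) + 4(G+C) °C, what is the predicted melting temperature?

Base counts: C=3, A=2, T=7, G=3
AT pairs contribute 9, GC pairs contribute 6.
Tm = 2×9 + 4×6 = 42°C

42°C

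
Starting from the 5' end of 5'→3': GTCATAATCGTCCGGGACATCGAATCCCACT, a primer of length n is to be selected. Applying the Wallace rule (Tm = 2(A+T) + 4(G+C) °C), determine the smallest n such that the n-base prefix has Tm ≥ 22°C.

First 8 bases: GTCATAAT → Tm = 20°C (< 22°C)
First 9 bases: GTCATAATC → Tm = 24°C (≥ 22°C)
Since every base adds ≥2°C, Tm only increases with n, so the threshold is first crossed at n = 9.

n = 9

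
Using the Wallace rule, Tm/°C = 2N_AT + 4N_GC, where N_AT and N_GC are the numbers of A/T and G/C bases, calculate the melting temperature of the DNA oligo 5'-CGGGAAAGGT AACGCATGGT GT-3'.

T=4, G=9, C=3, A=6
So N_AT = 10 and N_GC = 12.
Tm = 2(10) + 4(12) = 20 + 48 = 68°C

68°C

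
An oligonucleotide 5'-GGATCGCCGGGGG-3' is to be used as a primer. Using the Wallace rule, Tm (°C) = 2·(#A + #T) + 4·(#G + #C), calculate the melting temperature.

48°C

Counting bases: A=1, G=8, C=3, T=1
AT pairs contribute 2, GC pairs contribute 11.
Tm = 4·11 + 2·2 = 44 + 4 = 48°C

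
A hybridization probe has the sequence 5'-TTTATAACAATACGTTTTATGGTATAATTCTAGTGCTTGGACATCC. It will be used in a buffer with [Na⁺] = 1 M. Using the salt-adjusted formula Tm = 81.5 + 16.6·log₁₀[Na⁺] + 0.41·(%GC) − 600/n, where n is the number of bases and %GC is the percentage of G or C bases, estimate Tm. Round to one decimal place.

80.9°C

Length n = 46. Base counts: C=7, A=13, G=7, T=19
G+C = 14, so %GC = 14/46 × 100 = 30.435%
Salt term: 16.6 × (0) = 0
GC term: 0.41 × 30.435 = 12.478; length term: −600/46 = −13.043
Tm = 81.5 + (0) + 12.478 − 13.043 = 80.935 → 80.9°C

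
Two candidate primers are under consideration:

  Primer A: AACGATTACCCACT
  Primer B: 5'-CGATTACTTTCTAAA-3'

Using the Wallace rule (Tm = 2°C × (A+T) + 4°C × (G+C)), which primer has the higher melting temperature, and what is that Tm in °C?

Primer A: A+T=8, G+C=6 → Tm = 2(8)+4(6) = 40°C
Primer B: A+T=11, G+C=4 → Tm = 2(11)+4(4) = 38°C
40°C vs 38°C → primer A is higher.

Primer A, 40°C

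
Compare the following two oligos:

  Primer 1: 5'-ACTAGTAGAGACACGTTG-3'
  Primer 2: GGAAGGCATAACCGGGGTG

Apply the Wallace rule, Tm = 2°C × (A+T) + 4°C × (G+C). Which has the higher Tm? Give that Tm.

Primer 1: A+T=10, G+C=8 → Tm = 2(10)+4(8) = 52°C
Primer 2: A+T=7, G+C=12 → Tm = 2(7)+4(12) = 62°C
52°C vs 62°C → primer 2 is higher.

Primer 2, 62°C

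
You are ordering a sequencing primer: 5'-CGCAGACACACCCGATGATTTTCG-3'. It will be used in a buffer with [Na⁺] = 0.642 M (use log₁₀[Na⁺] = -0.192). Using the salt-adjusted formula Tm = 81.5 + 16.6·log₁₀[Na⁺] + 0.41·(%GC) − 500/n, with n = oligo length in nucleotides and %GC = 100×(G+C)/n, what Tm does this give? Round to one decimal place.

79.7°C

Length n = 24. Base counts: G=5, C=8, T=5, A=6
G+C = 13, so %GC = 13/24 × 100 = 54.167%
Salt term: 16.6 × (-0.192) = -3.187
GC term: 0.41 × 54.167 = 22.208; length term: −500/24 = −20.833
Tm = 81.5 + (-3.187) + 22.208 − 20.833 = 79.688 → 79.7°C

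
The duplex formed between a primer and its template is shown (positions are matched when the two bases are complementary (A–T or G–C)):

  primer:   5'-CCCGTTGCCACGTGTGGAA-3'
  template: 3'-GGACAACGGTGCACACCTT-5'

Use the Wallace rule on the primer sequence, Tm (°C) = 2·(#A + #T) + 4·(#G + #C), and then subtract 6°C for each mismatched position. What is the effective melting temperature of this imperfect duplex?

56°C

Primer base counts: A=3, T=4, G=6, C=6 → A+T=7, G+C=12
Perfect-match Tm = 2(7) + 4(12) = 14 + 48 = 62°C
Mismatches (positions where the bases are not complementary): 1 (at position 3)
Effective Tm = 62 − 1×6 = 62 − 6 = 56°C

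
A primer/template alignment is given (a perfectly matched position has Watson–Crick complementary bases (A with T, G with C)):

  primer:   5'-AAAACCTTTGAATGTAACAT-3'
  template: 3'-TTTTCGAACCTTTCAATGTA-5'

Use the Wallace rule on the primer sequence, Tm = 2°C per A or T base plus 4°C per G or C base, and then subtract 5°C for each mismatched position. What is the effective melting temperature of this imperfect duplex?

Primer base counts: A=9, T=6, G=2, C=3 → A+T=15, G+C=5
Perfect-match Tm = 2(15) + 4(5) = 30 + 20 = 50°C
Mismatches (positions where the bases are not complementary): 4 (at positions 5, 9, 13, 16)
Effective Tm = 50 − 4×5 = 50 − 20 = 30°C

30°C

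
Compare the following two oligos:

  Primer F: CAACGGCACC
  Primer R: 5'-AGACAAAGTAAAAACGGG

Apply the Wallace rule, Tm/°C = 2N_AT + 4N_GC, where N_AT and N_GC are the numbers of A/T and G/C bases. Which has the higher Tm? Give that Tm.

Primer F: A+T=3, G+C=7 → Tm = 2(3)+4(7) = 34°C
Primer R: A+T=11, G+C=7 → Tm = 2(11)+4(7) = 50°C
34°C vs 50°C → primer R is higher.

Primer R, 50°C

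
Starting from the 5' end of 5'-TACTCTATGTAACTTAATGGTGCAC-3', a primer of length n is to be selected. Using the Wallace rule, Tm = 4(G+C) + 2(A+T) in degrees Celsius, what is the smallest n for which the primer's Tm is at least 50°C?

First 19 bases: TACTCTATGTAACTTAATG → Tm = 48°C (< 50°C)
First 20 bases: TACTCTATGTAACTTAATGG → Tm = 52°C (≥ 50°C)
Since every base adds ≥2°C, Tm only increases with n, so the threshold is first crossed at n = 20.

n = 20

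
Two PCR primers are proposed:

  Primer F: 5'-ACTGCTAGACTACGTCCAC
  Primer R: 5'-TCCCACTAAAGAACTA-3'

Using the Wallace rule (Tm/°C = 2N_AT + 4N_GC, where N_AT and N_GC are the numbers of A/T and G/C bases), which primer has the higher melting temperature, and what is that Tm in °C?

Primer F: A+T=9, G+C=10 → Tm = 2(9)+4(10) = 58°C
Primer R: A+T=10, G+C=6 → Tm = 2(10)+4(6) = 44°C
58°C vs 44°C → primer F is higher.

Primer F, 58°C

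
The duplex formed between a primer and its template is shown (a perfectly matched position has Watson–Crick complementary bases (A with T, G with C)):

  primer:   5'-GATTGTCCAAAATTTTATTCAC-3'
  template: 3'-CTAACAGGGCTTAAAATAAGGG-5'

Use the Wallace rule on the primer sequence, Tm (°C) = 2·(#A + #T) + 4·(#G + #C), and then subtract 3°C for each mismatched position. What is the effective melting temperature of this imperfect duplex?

Primer base counts: A=7, T=9, G=2, C=4 → A+T=16, G+C=6
Perfect-match Tm = 2(16) + 4(6) = 32 + 24 = 56°C
Mismatches (positions where the bases are not complementary): 3 (at positions 9, 10, 21)
Effective Tm = 56 − 3×3 = 56 − 9 = 47°C

47°C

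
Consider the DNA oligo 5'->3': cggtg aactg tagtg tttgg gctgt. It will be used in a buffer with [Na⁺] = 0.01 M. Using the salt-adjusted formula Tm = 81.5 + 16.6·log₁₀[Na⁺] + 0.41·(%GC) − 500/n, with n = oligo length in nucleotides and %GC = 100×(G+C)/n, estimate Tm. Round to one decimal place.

49.6°C

Length n = 25. A=3, T=9, C=3, G=10
G+C = 13, so %GC = 13/25 × 100 = 52%
Salt term: 16.6 × (-2) = -33.2
GC term: 0.41 × 52 = 21.32; length term: −500/25 = −20
Tm = 81.5 + (-33.2) + 21.32 − 20 = 49.62 → 49.6°C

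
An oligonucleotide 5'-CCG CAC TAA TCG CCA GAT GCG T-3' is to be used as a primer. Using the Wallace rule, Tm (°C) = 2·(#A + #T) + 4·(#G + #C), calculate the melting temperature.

Scanning the sequence gives C=8, A=5, T=4, G=5.
AT pairs contribute 9, GC pairs contribute 13.
Tm = 2(9) + 4(13) = 18 + 52 = 70°C

70°C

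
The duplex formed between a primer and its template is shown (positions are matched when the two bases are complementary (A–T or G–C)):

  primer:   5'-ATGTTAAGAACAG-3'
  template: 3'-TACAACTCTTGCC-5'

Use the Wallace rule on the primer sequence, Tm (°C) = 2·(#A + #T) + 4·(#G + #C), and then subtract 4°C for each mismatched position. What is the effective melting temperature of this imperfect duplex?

Primer base counts: A=6, T=3, G=3, C=1 → A+T=9, G+C=4
Perfect-match Tm = 2(9) + 4(4) = 18 + 16 = 34°C
Mismatches (positions where the bases are not complementary): 2 (at positions 6, 12)
Effective Tm = 34 − 2×4 = 34 − 8 = 26°C

26°C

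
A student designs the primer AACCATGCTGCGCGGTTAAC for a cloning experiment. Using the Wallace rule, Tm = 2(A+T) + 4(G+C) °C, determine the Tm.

Scanning the sequence gives G=5, T=4, C=6, A=5.
So N_AT = 9 and N_GC = 11.
Tm = 4·11 + 2·9 = 44 + 18 = 62°C

62°C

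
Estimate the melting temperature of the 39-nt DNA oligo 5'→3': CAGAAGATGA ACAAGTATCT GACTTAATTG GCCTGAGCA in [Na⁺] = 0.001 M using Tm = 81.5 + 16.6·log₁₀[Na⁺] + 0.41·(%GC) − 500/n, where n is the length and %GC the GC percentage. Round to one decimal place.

35.7°C

Length n = 39. Base counts: G=9, T=9, A=14, C=7
G+C = 16, so %GC = 16/39 × 100 = 41.026%
Salt term: 16.6 × (-3) = -49.8
GC term: 0.41 × 41.026 = 16.821; length term: −500/39 = −12.821
Tm = 81.5 + (-49.8) + 16.821 − 12.821 = 35.7 → 35.7°C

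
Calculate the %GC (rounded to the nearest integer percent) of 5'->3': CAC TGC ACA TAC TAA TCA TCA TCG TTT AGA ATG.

36%

Scanning the sequence gives C=8, A=11, G=4, T=10.
G+C = 4 + 8 = 12 out of 33 bases
%GC = 12/33 × 100 = 36.36% ≈ 36%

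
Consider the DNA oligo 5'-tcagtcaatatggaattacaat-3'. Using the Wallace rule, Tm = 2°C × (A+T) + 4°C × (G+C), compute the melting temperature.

56°C

Scanning the sequence gives T=7, C=3, A=9, G=3.
AT pairs contribute 16, GC pairs contribute 6.
Tm = 4·6 + 2·16 = 24 + 32 = 56°C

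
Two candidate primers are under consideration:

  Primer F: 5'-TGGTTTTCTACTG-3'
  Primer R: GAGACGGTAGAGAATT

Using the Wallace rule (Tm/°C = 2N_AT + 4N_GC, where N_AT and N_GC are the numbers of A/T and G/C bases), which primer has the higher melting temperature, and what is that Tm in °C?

Primer F: A+T=8, G+C=5 → Tm = 2(8)+4(5) = 36°C
Primer R: A+T=9, G+C=7 → Tm = 2(9)+4(7) = 46°C
36°C vs 46°C → primer R is higher.

Primer R, 46°C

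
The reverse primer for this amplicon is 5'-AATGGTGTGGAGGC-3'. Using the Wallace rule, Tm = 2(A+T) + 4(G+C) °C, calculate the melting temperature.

G=7, A=3, T=3, C=1
AT pairs contribute 6, GC pairs contribute 8.
Tm = 4·8 + 2·6 = 32 + 12 = 44°C

44°C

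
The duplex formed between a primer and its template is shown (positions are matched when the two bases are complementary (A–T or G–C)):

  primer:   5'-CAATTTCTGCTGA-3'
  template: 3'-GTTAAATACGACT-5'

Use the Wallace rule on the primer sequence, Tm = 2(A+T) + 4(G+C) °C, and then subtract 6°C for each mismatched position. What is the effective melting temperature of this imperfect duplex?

Primer base counts: A=3, T=5, G=2, C=3 → A+T=8, G+C=5
Perfect-match Tm = 2(8) + 4(5) = 16 + 20 = 36°C
Mismatches (positions where the bases are not complementary): 1 (at position 7)
Effective Tm = 36 − 1×6 = 36 − 6 = 30°C

30°C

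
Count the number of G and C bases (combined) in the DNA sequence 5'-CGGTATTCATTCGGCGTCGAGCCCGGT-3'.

Scanning the sequence gives G=9, C=8, T=7, A=3.
Total G or C: 9 + 8 = 17

17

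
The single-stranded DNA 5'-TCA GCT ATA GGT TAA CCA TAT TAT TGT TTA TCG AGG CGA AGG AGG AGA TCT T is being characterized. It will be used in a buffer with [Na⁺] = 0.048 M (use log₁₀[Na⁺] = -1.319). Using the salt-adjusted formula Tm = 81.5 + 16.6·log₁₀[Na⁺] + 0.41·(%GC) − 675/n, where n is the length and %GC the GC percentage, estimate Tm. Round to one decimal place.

Length n = 52. G=13, C=7, T=17, A=15
G+C = 20, so %GC = 20/52 × 100 = 38.462%
Salt term: 16.6 × (-1.319) = -21.895
GC term: 0.41 × 38.462 = 15.769; length term: −675/52 = −12.981
Tm = 81.5 + (-21.895) + 15.769 − 12.981 = 62.393 → 62.4°C

62.4°C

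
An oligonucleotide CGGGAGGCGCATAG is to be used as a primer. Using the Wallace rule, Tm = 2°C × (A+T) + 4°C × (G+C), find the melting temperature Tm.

48°C

Counting bases: A=3, C=3, G=7, T=1
So N_AT = 4 and N_GC = 10.
Tm = 2(4) + 4(10) = 8 + 40 = 48°C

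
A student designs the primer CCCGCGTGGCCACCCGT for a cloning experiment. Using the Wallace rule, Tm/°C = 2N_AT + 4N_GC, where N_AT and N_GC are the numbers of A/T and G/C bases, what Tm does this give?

62°C

Counting bases: T=2, A=1, G=5, C=9
A+T = 3, G+C = 14
Tm = 2×3 + 4×14 = 62°C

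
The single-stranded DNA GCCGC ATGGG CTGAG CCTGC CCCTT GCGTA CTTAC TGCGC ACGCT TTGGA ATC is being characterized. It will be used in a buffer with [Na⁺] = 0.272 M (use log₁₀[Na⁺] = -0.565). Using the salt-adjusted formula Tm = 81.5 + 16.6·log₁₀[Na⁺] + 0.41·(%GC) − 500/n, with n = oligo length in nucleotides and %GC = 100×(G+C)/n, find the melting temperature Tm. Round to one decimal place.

88.2°C

Length n = 53. Scanning the sequence gives A=7, C=18, G=15, T=13.
G+C = 33, so %GC = 33/53 × 100 = 62.264%
Salt term: 16.6 × (-0.565) = -9.379
GC term: 0.41 × 62.264 = 25.528; length term: −500/53 = −9.434
Tm = 81.5 + (-9.379) + 25.528 − 9.434 = 88.215 → 88.2°C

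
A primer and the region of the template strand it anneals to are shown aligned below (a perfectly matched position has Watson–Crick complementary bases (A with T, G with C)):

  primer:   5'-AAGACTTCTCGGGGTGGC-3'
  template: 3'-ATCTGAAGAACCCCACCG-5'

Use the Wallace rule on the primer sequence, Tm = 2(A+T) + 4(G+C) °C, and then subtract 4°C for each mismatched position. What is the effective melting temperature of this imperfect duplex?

Primer base counts: A=3, T=4, G=7, C=4 → A+T=7, G+C=11
Perfect-match Tm = 2(7) + 4(11) = 14 + 44 = 58°C
Mismatches (positions where the bases are not complementary): 2 (at positions 1, 10)
Effective Tm = 58 − 2×4 = 58 − 8 = 50°C

50°C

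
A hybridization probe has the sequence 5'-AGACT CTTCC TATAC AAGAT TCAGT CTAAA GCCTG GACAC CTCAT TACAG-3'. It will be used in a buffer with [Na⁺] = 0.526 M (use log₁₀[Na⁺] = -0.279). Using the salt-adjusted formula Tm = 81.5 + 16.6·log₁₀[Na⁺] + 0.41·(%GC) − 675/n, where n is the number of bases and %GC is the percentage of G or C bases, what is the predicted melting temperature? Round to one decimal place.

80.6°C

Length n = 50. Base counts: C=14, G=7, A=16, T=13
G+C = 21, so %GC = 21/50 × 100 = 42%
Salt term: 16.6 × (-0.279) = -4.631
GC term: 0.41 × 42 = 17.22; length term: −675/50 = −13.5
Tm = 81.5 + (-4.631) + 17.22 − 13.5 = 80.589 → 80.6°C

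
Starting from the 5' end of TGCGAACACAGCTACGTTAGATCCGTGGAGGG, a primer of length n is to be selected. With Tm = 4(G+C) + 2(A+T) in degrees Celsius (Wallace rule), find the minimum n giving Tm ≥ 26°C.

First 8 bases: TGCGAACA → Tm = 24°C (< 26°C)
First 9 bases: TGCGAACAC → Tm = 28°C (≥ 26°C)
Each additional base adds 2°C (A/T) or 4°C (G/C), so Tm is non-decreasing in n; n = 9 is the first length to reach 26°C.

n = 9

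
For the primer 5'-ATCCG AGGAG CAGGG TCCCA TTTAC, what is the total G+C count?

Base counts: G=7, T=5, A=6, C=7
Total G or C: 7 + 7 = 14

14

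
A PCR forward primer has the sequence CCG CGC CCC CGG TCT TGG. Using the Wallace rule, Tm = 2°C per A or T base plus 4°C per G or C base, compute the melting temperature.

Base counts: T=3, G=6, C=9, A=0
AT pairs contribute 3, GC pairs contribute 15.
Tm = 2×3 + 4×15 = 66°C

66°C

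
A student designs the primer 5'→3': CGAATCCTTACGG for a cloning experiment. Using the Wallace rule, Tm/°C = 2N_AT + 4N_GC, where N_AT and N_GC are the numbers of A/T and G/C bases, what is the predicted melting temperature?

Scanning the sequence gives T=3, G=3, A=3, C=4.
AT pairs contribute 6, GC pairs contribute 7.
Tm = 2(6) + 4(7) = 12 + 28 = 40°C

40°C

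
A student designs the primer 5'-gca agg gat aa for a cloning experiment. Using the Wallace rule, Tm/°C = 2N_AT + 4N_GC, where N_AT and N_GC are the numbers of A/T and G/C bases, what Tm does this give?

32°C

A=5, C=1, T=1, G=4
AT pairs contribute 6, GC pairs contribute 5.
Tm = 2×6 + 4×5 = 32°C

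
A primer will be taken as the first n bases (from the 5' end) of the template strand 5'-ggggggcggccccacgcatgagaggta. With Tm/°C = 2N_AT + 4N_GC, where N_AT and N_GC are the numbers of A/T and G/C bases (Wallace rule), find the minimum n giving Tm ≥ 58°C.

n = 15

First 14 bases: GGGGGGCGGCCCCA → Tm = 54°C (< 58°C)
First 15 bases: GGGGGGCGGCCCCAC → Tm = 58°C (≥ 58°C)
Each additional base adds 2°C (A/T) or 4°C (G/C), so Tm is non-decreasing in n; n = 15 is the first length to reach 58°C.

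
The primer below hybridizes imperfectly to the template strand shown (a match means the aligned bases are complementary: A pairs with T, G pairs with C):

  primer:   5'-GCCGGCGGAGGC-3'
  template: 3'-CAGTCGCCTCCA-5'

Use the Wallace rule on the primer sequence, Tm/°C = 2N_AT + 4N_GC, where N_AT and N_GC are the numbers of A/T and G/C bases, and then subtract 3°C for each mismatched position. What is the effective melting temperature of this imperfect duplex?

Primer base counts: A=1, T=0, G=7, C=4 → A+T=1, G+C=11
Perfect-match Tm = 2(1) + 4(11) = 2 + 44 = 46°C
Mismatches (positions where the bases are not complementary): 3 (at positions 2, 4, 12)
Effective Tm = 46 − 3×3 = 46 − 9 = 37°C

37°C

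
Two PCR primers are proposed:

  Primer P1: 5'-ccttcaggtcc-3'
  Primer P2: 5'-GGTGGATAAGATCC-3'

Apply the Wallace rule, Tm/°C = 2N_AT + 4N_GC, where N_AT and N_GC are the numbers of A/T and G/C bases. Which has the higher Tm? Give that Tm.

Primer P2, 42°C

Primer P1: A+T=4, G+C=7 → Tm = 2(4)+4(7) = 36°C
Primer P2: A+T=7, G+C=7 → Tm = 2(7)+4(7) = 42°C
36°C vs 42°C → primer P2 is higher.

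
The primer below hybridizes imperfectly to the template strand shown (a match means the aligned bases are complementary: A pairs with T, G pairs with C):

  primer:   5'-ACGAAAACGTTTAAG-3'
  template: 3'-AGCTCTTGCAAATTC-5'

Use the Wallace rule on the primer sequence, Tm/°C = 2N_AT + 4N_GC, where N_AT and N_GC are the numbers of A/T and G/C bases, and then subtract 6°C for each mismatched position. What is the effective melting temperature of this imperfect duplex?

28°C

Primer base counts: A=7, T=3, G=3, C=2 → A+T=10, G+C=5
Perfect-match Tm = 2(10) + 4(5) = 20 + 20 = 40°C
Mismatches (positions where the bases are not complementary): 2 (at positions 1, 5)
Effective Tm = 40 − 2×6 = 40 − 12 = 28°C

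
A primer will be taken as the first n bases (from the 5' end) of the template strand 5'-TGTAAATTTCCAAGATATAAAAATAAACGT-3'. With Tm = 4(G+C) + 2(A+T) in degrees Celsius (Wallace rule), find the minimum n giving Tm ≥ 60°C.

n = 26

First 25 bases: TGTAAATTTCCAAGATATAAAAATA → Tm = 58°C (< 60°C)
First 26 bases: TGTAAATTTCCAAGATATAAAAATAA → Tm = 60°C (≥ 60°C)
Since every base adds ≥2°C, Tm only increases with n, so the threshold is first crossed at n = 26.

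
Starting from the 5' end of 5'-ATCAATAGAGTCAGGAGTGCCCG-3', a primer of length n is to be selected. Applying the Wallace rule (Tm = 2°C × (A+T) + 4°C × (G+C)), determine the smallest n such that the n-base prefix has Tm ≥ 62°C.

First 20 bases: ATCAATAGAGTCAGGAGTGC → Tm = 58°C (< 62°C)
First 21 bases: ATCAATAGAGTCAGGAGTGCC → Tm = 62°C (≥ 62°C)
Since every base adds ≥2°C, Tm only increases with n, so the threshold is first crossed at n = 21.

n = 21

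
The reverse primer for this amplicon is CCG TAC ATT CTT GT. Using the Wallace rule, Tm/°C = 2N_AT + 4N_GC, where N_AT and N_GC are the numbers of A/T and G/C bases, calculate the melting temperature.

G=2, A=2, C=4, T=6
A+T = 8, G+C = 6
Tm = 4·6 + 2·8 = 24 + 16 = 40°C

40°C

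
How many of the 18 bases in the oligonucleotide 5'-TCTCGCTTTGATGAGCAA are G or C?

8

C=4, G=4, T=6, A=4
Total G or C: 4 + 4 = 8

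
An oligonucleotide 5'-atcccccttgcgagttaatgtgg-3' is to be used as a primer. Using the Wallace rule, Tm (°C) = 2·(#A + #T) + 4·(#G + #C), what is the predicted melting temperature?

Scanning the sequence gives A=4, C=6, G=6, T=7.
A+T = 11, G+C = 12
Tm = 4·12 + 2·11 = 48 + 22 = 70°C

70°C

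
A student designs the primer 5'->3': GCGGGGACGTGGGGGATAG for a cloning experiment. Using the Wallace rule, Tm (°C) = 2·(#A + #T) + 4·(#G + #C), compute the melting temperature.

66°C

Scanning the sequence gives T=2, C=2, A=3, G=12.
So N_AT = 5 and N_GC = 14.
Tm = 2×5 + 4×14 = 66°C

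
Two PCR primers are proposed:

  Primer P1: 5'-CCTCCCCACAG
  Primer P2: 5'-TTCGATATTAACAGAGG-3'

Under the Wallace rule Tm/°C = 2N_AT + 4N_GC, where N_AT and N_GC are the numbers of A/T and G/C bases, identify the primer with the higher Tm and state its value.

Primer P1: A+T=3, G+C=8 → Tm = 2(3)+4(8) = 38°C
Primer P2: A+T=11, G+C=6 → Tm = 2(11)+4(6) = 46°C
38°C vs 46°C → primer P2 is higher.

Primer P2, 46°C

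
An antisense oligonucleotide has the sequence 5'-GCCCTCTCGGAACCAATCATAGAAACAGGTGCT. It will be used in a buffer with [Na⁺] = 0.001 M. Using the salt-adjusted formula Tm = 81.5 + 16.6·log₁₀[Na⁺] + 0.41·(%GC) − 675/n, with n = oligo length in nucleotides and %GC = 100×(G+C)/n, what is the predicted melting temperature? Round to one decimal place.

Length n = 33. Scanning the sequence gives T=6, C=10, A=10, G=7.
G+C = 17, so %GC = 17/33 × 100 = 51.515%
Salt term: 16.6 × (-3) = -49.8
GC term: 0.41 × 51.515 = 21.121; length term: −675/33 = −20.455
Tm = 81.5 + (-49.8) + 21.121 − 20.455 = 32.366 → 32.4°C

32.4°C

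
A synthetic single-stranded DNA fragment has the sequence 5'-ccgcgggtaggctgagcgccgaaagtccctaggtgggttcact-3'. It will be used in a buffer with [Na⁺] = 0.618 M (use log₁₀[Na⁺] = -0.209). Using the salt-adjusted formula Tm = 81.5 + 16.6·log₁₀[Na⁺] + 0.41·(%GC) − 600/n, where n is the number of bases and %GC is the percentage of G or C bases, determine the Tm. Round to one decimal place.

Length n = 43. Counting bases: C=12, T=8, A=7, G=16
G+C = 28, so %GC = 28/43 × 100 = 65.116%
Salt term: 16.6 × (-0.209) = -3.469
GC term: 0.41 × 65.116 = 26.698; length term: −600/43 = −13.953
Tm = 81.5 + (-3.469) + 26.698 − 13.953 = 90.776 → 90.8°C

90.8°C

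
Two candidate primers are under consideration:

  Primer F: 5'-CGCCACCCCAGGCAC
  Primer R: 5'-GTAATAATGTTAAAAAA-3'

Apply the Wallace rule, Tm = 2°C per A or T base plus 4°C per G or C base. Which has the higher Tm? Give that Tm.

Primer F, 54°C

Primer F: A+T=3, G+C=12 → Tm = 2(3)+4(12) = 54°C
Primer R: A+T=15, G+C=2 → Tm = 2(15)+4(2) = 38°C
54°C vs 38°C → primer F is higher.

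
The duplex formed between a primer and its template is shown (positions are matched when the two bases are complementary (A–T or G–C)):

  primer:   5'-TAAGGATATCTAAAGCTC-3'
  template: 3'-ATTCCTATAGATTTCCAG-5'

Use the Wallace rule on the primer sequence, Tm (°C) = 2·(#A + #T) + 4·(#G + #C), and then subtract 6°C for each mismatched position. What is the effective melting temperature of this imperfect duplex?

Primer base counts: A=7, T=5, G=3, C=3 → A+T=12, G+C=6
Perfect-match Tm = 2(12) + 4(6) = 24 + 24 = 48°C
Mismatches (positions where the bases are not complementary): 1 (at position 16)
Effective Tm = 48 − 1×6 = 48 − 6 = 42°C

42°C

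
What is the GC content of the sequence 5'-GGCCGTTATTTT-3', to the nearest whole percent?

Base counts: T=6, G=3, C=2, A=1
G+C = 3 + 2 = 5 out of 12 bases
%GC = 5/12 × 100 = 41.67% ≈ 42%

42%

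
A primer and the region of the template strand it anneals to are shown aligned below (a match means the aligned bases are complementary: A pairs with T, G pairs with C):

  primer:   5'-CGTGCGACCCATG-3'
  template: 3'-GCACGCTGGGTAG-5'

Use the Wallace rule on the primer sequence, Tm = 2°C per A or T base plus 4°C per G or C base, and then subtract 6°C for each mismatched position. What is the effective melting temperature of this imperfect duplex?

Primer base counts: A=2, T=2, G=4, C=5 → A+T=4, G+C=9
Perfect-match Tm = 2(4) + 4(9) = 8 + 36 = 44°C
Mismatches (positions where the bases are not complementary): 1 (at position 13)
Effective Tm = 44 − 1×6 = 44 − 6 = 38°C

38°C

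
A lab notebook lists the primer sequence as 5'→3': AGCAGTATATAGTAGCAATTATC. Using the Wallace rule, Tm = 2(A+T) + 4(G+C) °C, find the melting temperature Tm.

60°C

Scanning the sequence gives C=3, G=4, T=7, A=9.
A+T = 16, G+C = 7
Tm = 2(16) + 4(7) = 32 + 28 = 60°C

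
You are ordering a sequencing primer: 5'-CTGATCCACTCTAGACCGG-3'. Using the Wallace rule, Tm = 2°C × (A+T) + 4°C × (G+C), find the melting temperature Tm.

60°C

Scanning the sequence gives G=4, C=7, T=4, A=4.
A+T = 8, G+C = 11
Tm = 2(8) + 4(11) = 16 + 44 = 60°C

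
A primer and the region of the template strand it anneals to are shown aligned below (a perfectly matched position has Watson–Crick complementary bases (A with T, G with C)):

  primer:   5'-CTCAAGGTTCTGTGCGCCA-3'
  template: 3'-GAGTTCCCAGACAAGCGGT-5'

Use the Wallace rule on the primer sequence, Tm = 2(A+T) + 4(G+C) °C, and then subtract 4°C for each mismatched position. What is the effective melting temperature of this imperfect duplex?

Primer base counts: A=3, T=5, G=5, C=6 → A+T=8, G+C=11
Perfect-match Tm = 2(8) + 4(11) = 16 + 44 = 60°C
Mismatches (positions where the bases are not complementary): 2 (at positions 8, 14)
Effective Tm = 60 − 2×4 = 60 − 8 = 52°C

52°C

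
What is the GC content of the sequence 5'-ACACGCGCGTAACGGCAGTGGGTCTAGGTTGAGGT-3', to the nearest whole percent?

60%

Scanning the sequence gives G=14, T=7, C=7, A=7.
G+C = 14 + 7 = 21 out of 35 bases
%GC = 21/35 × 100 = 60% ≈ 60%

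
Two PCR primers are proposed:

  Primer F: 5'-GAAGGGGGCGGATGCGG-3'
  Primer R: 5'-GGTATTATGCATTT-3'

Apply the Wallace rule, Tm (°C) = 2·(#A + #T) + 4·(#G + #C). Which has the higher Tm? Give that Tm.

Primer F, 60°C

Primer F: A+T=4, G+C=13 → Tm = 2(4)+4(13) = 60°C
Primer R: A+T=10, G+C=4 → Tm = 2(10)+4(4) = 36°C
60°C vs 36°C → primer F is higher.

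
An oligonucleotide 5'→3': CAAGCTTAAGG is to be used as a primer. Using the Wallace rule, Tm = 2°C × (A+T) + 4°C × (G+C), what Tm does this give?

32°C

G=3, A=4, C=2, T=2
AT pairs contribute 6, GC pairs contribute 5.
Tm = 4·5 + 2·6 = 20 + 12 = 32°C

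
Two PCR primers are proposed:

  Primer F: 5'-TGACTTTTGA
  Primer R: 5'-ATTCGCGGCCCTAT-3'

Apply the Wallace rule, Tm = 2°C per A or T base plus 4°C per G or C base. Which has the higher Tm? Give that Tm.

Primer R, 44°C

Primer F: A+T=7, G+C=3 → Tm = 2(7)+4(3) = 26°C
Primer R: A+T=6, G+C=8 → Tm = 2(6)+4(8) = 44°C
26°C vs 44°C → primer R is higher.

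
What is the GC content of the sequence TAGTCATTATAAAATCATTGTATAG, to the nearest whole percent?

C=2, G=3, T=10, A=10
G+C = 3 + 2 = 5 out of 25 bases
%GC = 5/25 × 100 = 20% ≈ 20%

20%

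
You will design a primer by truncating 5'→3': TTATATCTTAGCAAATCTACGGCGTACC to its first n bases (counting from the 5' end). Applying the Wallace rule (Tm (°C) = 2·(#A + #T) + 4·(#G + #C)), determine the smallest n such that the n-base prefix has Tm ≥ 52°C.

n = 21

First 20 bases: TTATATCTTAGCAAATCTAC → Tm = 50°C (< 52°C)
First 21 bases: TTATATCTTAGCAAATCTACG → Tm = 54°C (≥ 52°C)
Each additional base adds 2°C (A/T) or 4°C (G/C), so Tm is non-decreasing in n; n = 21 is the first length to reach 52°C.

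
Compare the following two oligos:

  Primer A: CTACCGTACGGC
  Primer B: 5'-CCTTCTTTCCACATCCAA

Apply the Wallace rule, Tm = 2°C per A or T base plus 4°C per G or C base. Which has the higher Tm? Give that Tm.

Primer A: A+T=4, G+C=8 → Tm = 2(4)+4(8) = 40°C
Primer B: A+T=10, G+C=8 → Tm = 2(10)+4(8) = 52°C
40°C vs 52°C → primer B is higher.

Primer B, 52°C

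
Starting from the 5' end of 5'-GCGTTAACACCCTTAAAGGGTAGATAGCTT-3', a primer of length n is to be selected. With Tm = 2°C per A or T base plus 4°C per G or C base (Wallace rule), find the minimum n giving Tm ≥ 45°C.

n = 16

First 15 bases: GCGTTAACACCCTTA → Tm = 44°C (< 45°C)
First 16 bases: GCGTTAACACCCTTAA → Tm = 46°C (≥ 45°C)
Each additional base adds 2°C (A/T) or 4°C (G/C), so Tm is non-decreasing in n; n = 16 is the first length to reach 45°C.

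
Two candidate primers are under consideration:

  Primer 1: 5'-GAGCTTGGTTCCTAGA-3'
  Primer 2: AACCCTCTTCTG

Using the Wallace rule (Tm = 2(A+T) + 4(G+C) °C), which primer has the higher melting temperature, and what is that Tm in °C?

Primer 1, 48°C

Primer 1: A+T=8, G+C=8 → Tm = 2(8)+4(8) = 48°C
Primer 2: A+T=6, G+C=6 → Tm = 2(6)+4(6) = 36°C
48°C vs 36°C → primer 1 is higher.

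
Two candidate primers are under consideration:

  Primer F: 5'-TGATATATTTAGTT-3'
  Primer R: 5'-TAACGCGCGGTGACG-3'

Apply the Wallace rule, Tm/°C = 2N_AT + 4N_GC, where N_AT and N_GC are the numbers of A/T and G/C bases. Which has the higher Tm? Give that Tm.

Primer R, 50°C

Primer F: A+T=12, G+C=2 → Tm = 2(12)+4(2) = 32°C
Primer R: A+T=5, G+C=10 → Tm = 2(5)+4(10) = 50°C
32°C vs 50°C → primer R is higher.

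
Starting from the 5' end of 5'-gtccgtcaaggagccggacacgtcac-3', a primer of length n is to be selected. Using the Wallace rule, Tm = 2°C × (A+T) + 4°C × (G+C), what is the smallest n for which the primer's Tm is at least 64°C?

n = 19

First 18 bases: GTCCGTCAAGGAGCCGGA → Tm = 60°C (< 64°C)
First 19 bases: GTCCGTCAAGGAGCCGGAC → Tm = 64°C (≥ 64°C)
Each additional base adds 2°C (A/T) or 4°C (G/C), so Tm is non-decreasing in n; n = 19 is the first length to reach 64°C.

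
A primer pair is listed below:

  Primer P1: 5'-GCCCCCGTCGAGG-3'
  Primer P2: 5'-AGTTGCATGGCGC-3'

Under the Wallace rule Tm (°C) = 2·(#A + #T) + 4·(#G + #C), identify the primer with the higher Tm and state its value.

Primer P1: A+T=2, G+C=11 → Tm = 2(2)+4(11) = 48°C
Primer P2: A+T=5, G+C=8 → Tm = 2(5)+4(8) = 42°C
48°C vs 42°C → primer P1 is higher.

Primer P1, 48°C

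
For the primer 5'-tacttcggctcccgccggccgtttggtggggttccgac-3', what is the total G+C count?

G=13, A=2, C=13, T=10
G+C = 13 + 13 = 26

26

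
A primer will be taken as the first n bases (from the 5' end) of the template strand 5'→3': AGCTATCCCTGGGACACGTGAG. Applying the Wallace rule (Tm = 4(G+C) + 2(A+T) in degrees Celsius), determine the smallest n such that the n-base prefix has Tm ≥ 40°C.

First 12 bases: AGCTATCCCTGG → Tm = 38°C (< 40°C)
First 13 bases: AGCTATCCCTGGG → Tm = 42°C (≥ 40°C)
Since every base adds ≥2°C, Tm only increases with n, so the threshold is first crossed at n = 13.

n = 13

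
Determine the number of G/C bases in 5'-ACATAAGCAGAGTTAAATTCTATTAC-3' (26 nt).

7

Scanning the sequence gives C=4, A=11, T=8, G=3.
G+C = 3 + 4 = 7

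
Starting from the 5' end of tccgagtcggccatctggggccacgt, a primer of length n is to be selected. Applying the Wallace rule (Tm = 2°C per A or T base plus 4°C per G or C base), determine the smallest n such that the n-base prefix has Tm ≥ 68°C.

First 19 bases: TCCGAGTCGGCCATCTGGG → Tm = 64°C (< 68°C)
First 20 bases: TCCGAGTCGGCCATCTGGGG → Tm = 68°C (≥ 68°C)
Since every base adds ≥2°C, Tm only increases with n, so the threshold is first crossed at n = 20.

n = 20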